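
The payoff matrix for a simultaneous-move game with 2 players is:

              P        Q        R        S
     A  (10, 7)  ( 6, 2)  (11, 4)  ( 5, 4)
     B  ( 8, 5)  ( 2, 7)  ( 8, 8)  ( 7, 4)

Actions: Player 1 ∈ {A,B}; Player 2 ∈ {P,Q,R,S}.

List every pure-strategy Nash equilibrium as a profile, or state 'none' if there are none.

(A,P): NE
(A,Q): not NE [P2→P gives 7>2]
(A,R): not NE [P2→P gives 7>4]
(A,S): not NE [P1→B gives 7>5; P2→P gives 7>4]
(B,P): not NE [P1→A gives 10>8; P2→R gives 8>5]
(B,Q): not NE [P1→A gives 6>2; P2→R gives 8>7]
(B,R): not NE [P1→A gives 11>8]
(B,S): not NE [P2→R gives 8>4]

NE set: (A,P)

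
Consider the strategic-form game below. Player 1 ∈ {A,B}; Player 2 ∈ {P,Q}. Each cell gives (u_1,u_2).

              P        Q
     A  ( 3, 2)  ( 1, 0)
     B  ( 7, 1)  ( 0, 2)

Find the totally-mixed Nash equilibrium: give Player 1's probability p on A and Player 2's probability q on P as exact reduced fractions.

P1 indiff ⇒ q·3+(1-q)·1 = q·7+(1-q)·0 ⇒ q(-4) = (1-q)(-1) ⇒ q = 1/5
P2 indiff ⇒ p·2+(1-p)·1 = p·0+(1-p)·2 ⇒ p(2) = (1-p)(1) ⇒ p = 1/3

(p,q) = (1/3, 1/5)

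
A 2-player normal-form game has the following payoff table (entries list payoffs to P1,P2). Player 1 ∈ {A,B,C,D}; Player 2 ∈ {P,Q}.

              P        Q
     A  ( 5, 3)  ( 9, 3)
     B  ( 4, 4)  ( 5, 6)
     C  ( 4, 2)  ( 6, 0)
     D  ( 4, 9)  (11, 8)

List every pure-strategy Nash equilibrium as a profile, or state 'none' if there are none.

(A,P): NE
(A,Q): not NE [P1→D gives 11>9]
(B,P): not NE [P1→A gives 5>4; P2→Q gives 6>4]
(B,Q): not NE [P1→D gives 11>5]
(C,P): not NE [P1→A gives 5>4]
(C,Q): not NE [P1→D gives 11>6; P2→P gives 2>0]
(D,P): not NE [P1→A gives 5>4]
(D,Q): not NE [P2→P gives 9>8]

PSNE = {(A,P)}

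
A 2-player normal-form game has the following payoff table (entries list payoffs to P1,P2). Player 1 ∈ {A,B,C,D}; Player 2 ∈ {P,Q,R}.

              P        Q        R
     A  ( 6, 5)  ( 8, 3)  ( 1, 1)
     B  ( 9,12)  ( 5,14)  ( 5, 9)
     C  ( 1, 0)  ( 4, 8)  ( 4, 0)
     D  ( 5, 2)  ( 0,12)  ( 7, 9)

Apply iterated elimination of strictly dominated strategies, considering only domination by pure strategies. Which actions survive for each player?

P1 drop C (B beats it: P:9>1 Q:5>4 R:5>4)
P2 drop R (Q beats it: A:3>1 B:14>9 D:12>9)
P1 drop D (A beats it: P:6>5 Q:8>0)
P1→{A,B} P2→{P,Q}

Survivors P1:{A,B} P2:{P,Q}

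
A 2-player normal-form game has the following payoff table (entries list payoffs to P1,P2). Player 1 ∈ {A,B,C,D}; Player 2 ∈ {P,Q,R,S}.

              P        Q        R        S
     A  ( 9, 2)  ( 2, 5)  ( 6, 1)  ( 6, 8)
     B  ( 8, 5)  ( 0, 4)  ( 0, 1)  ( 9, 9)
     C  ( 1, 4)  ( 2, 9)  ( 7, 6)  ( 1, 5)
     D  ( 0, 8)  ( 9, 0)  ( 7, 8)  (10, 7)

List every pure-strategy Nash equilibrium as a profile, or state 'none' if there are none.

(A,P): not NE [P2→S gives 8>2]
(A,Q): not NE [P1→D gives 9>2; P2→S gives 8>5]
(A,R): not NE [P1→D gives 7>6; P2→S gives 8>1]
(A,S): not NE [P1→D gives 10>6]
(B,P): not NE [P1→A gives 9>8; P2→S gives 9>5]
(B,Q): not NE [P1→D gives 9>0; P2→S gives 9>4]
(B,R): not NE [P1→D gives 7>0; P2→S gives 9>1]
(B,S): not NE [P1→D gives 10>9]
(C,P): not NE [P1→A gives 9>1; P2→Q gives 9>4]
(C,Q): not NE [P1→D gives 9>2]
(C,R): not NE [P2→Q gives 9>6]
(C,S): not NE [P1→D gives 10>1; P2→Q gives 9>5]
(D,P): not NE [P1→A gives 9>0]
(D,Q): not NE [P2→R gives 8>0]
(D,R): NE
(D,S): not NE [P2→R gives 8>7]

NE set: (D,R)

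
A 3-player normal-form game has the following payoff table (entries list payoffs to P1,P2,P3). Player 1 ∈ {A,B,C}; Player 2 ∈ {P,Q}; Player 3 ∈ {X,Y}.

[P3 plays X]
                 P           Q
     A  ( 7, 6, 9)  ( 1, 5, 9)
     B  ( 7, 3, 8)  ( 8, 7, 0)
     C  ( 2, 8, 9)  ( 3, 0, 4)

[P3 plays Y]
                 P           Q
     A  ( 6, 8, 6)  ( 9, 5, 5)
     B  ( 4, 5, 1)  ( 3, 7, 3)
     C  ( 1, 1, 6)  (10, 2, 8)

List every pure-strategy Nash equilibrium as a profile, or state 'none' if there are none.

Nash profiles: (A,P,X), (C,Q,Y)

(A,P,X): NE
(A,P,Y): not NE [P3→X gives 9>6]
(A,Q,X): not NE [P1→B gives 8>1; P2→P gives 6>5]
(A,Q,Y): not NE [P1→C gives 10>9; P2→P gives 8>5; P3→X gives 9>5]
(B,P,X): not NE [P2→Q gives 7>3]
(B,P,Y): not NE [P1→A gives 6>4; P2→Q gives 7>5; P3→X gives 8>1]
(B,Q,X): not NE [P3→Y gives 3>0]
(B,Q,Y): not NE [P1→C gives 10>3]
(C,P,X): not NE [P1→B gives 7>2]
(C,P,Y): not NE [P1→A gives 6>1; P2→Q gives 2>1; P3→X gives 9>6]
(C,Q,X): not NE [P1→B gives 8>3; P2→P gives 8>0; P3→Y gives 8>4]
(C,Q,Y): NE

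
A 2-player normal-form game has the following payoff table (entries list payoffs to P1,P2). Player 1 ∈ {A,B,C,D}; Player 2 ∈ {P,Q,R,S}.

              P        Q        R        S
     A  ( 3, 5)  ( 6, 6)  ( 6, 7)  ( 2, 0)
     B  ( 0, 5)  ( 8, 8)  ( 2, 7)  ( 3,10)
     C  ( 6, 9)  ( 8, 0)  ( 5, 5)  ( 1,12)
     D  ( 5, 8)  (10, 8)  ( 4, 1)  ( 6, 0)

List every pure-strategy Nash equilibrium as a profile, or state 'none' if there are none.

(A,P): not NE [P1→C gives 6>3; P2→R gives 7>5]
(A,Q): not NE [P1→D gives 10>6; P2→R gives 7>6]
(A,R): NE
(A,S): not NE [P1→D gives 6>2; P2→R gives 7>0]
(B,P): not NE [P1→C gives 6>0; P2→S gives 10>5]
(B,Q): not NE [P1→D gives 10>8; P2→S gives 10>8]
(B,R): not NE [P1→A gives 6>2; P2→S gives 10>7]
(B,S): not NE [P1→D gives 6>3]
(C,P): not NE [P2→S gives 12>9]
(C,Q): not NE [P1→D gives 10>8; P2→S gives 12>0]
(C,R): not NE [P1→A gives 6>5; P2→S gives 12>5]
(C,S): not NE [P1→D gives 6>1]
(D,P): not NE [P1→C gives 6>5]
(D,Q): NE
(D,R): not NE [P1→A gives 6>4; P2→Q gives 8>1]
(D,S): not NE [P2→Q gives 8>0]

PSNE = {(A,R), (D,Q)}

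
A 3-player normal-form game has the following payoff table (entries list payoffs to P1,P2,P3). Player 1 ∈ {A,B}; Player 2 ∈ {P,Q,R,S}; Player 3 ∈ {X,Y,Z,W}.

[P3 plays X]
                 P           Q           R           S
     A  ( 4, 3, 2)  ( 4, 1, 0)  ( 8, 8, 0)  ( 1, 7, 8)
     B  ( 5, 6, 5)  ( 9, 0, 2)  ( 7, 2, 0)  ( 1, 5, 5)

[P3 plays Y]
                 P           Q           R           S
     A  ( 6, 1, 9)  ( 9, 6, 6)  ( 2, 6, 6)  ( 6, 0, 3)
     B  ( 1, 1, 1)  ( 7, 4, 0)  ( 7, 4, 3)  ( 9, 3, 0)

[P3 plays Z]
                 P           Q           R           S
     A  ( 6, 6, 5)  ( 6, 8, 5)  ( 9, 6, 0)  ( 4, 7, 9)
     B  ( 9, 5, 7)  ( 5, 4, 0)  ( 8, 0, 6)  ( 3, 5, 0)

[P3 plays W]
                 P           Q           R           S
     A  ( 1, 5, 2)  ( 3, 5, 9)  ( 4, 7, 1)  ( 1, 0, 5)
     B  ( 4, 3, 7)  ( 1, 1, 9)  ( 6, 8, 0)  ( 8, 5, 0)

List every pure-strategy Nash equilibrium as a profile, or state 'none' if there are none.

Nash profiles: (B,P,Z)

(A,P,X): not NE [P1→B gives 5>4; P2→R gives 8>3; P3→Y gives 9>2]
(A,P,Y): not NE [P2→R gives 6>1]
(A,P,Z): not NE [P1→B gives 9>6; P2→Q gives 8>6; P3→Y gives 9>5]
(A,P,W): not NE [P1→B gives 4>1; P2→R gives 7>5; P3→Y gives 9>2]
(A,Q,X): not NE [P1→B gives 9>4; P2→R gives 8>1; P3→W gives 9>0]
(A,Q,Y): not NE [P3→W gives 9>6]
(A,Q,Z): not NE [P3→W gives 9>5]
(A,Q,W): not NE [P2→R gives 7>5]
(A,R,X): not NE [P3→Y gives 6>0]
(A,R,Y): not NE [P1→B gives 7>2]
(A,R,Z): not NE [P2→Q gives 8>6; P3→Y gives 6>0]
(A,R,W): not NE [P1→B gives 6>4; P3→Y gives 6>1]
(A,S,X): not NE [P2→R gives 8>7; P3→Z gives 9>8]
(A,S,Y): not NE [P1→B gives 9>6; P2→R gives 6>0; P3→Z gives 9>3]
(A,S,Z): not NE [P2→Q gives 8>7]
(A,S,W): not NE [P1→B gives 8>1; P2→R gives 7>0; P3→Z gives 9>5]
(B,P,X): not NE [P3→W gives 7>5]
(B,P,Y): not NE [P1→A gives 6>1; P2→R gives 4>1; P3→W gives 7>1]
(B,P,Z): NE
(B,P,W): not NE [P2→R gives 8>3]
(B,Q,X): not NE [P2→P gives 6>0; P3→W gives 9>2]
(B,Q,Y): not NE [P1→A gives 9>7; P3→W gives 9>0]
(B,Q,Z): not NE [P1→A gives 6>5; P2→S gives 5>4; P3→W gives 9>0]
(B,Q,W): not NE [P1→A gives 3>1; P2→R gives 8>1]
(B,R,X): not NE [P1→A gives 8>7; P2→P gives 6>2; P3→Z gives 6>0]
(B,R,Y): not NE [P3→Z gives 6>3]
(B,R,Z): not NE [P1→A gives 9>8; P2→S gives 5>0]
(B,R,W): not NE [P3→Z gives 6>0]
(B,S,X): not NE [P2→P gives 6>5]
(B,S,Y): not NE [P2→R gives 4>3; P3→X gives 5>0]
(B,S,Z): not NE [P1→A gives 4>3; P3→X gives 5>0]
(B,S,W): not NE [P2→R gives 8>5; P3→X gives 5>0]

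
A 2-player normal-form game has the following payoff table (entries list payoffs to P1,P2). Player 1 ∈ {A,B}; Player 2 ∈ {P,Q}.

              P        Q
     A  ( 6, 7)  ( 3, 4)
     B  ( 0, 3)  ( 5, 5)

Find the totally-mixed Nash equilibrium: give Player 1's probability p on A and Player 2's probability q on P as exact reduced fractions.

P1 mixes 2/5 on A; P2 mixes 1/4 on P

P1 indiff ⇒ q·6+(1-q)·3 = q·0+(1-q)·5 ⇒ q(6) = (1-q)(2) ⇒ q = 1/4
P2 indiff ⇒ p·7+(1-p)·3 = p·4+(1-p)·5 ⇒ p(3) = (1-p)(2) ⇒ p = 2/5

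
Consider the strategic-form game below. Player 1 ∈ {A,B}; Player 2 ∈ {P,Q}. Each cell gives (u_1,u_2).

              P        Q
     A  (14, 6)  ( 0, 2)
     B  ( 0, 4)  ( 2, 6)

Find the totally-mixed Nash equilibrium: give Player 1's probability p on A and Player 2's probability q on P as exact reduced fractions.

P1 indiff ⇒ q·14+(1-q)·0 = q·0+(1-q)·2 ⇒ q(14) = (1-q)(2) ⇒ q = 1/8
P2 indiff ⇒ p·6+(1-p)·4 = p·2+(1-p)·6 ⇒ p(4) = (1-p)(2) ⇒ p = 1/3

P1 mixes 1/3 on A; P2 mixes 1/8 on P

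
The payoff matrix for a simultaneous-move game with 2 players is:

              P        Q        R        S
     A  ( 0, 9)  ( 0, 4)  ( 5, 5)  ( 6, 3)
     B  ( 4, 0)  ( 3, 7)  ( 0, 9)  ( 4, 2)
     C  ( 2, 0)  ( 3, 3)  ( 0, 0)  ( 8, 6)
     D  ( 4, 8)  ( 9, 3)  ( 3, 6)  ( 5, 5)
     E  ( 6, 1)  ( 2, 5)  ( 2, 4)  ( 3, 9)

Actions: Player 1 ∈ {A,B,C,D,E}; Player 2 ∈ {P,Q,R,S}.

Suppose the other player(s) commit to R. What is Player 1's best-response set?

u_1(A vs R) = 5
u_1(B vs R) = 0
u_1(C vs R) = 0
u_1(D vs R) = 3
u_1(E vs R) = 2
max payoff 5 at {A}

argmax u_1 = {A}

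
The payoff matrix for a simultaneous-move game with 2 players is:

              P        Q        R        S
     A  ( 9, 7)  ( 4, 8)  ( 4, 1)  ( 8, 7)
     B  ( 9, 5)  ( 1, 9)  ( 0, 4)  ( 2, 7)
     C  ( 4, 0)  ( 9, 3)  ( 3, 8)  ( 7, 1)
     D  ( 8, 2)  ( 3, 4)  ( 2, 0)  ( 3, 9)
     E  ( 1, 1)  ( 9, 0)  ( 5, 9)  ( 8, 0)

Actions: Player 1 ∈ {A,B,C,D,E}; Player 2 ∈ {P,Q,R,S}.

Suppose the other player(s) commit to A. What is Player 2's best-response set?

u_2(P vs A) = 7
u_2(Q vs A) = 8
u_2(R vs A) = 1
u_2(S vs A) = 7
max payoff 8 at {Q}

argmax u_2 = {Q}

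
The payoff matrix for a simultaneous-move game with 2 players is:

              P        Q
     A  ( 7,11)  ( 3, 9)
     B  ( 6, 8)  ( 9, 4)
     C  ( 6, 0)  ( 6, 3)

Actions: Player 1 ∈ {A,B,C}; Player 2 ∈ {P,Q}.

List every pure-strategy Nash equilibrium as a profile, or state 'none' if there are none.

PSNE = {(A,P)}

(A,P): NE
(A,Q): not NE [P1→B gives 9>3; P2→P gives 11>9]
(B,P): not NE [P1→A gives 7>6]
(B,Q): not NE [P2→P gives 8>4]
(C,P): not NE [P1→A gives 7>6; P2→Q gives 3>0]
(C,Q): not NE [P1→B gives 9>6]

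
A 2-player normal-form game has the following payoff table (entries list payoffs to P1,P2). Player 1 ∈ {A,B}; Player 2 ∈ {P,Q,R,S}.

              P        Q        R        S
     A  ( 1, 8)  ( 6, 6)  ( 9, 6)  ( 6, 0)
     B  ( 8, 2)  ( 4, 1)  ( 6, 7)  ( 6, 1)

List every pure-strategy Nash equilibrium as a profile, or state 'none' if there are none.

No pure NE.

(A,P): not NE [P1→B gives 8>1]
(A,Q): not NE [P2→P gives 8>6]
(A,R): not NE [P2→P gives 8>6]
(A,S): not NE [P2→P gives 8>0]
(B,P): not NE [P2→R gives 7>2]
(B,Q): not NE [P1→A gives 6>4; P2→R gives 7>1]
(B,R): not NE [P1→A gives 9>6]
(B,S): not NE [P2→R gives 7>1]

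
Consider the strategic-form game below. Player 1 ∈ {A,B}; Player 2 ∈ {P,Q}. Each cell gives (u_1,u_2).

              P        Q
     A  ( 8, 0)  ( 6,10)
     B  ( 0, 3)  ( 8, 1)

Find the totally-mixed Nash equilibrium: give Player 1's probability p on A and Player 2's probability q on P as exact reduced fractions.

P1 mixes 1/6 on A; P2 mixes 1/5 on P

P1 indiff ⇒ q·8+(1-q)·6 = q·0+(1-q)·8 ⇒ q(8) = (1-q)(2) ⇒ q = 1/5
P2 indiff ⇒ p·0+(1-p)·3 = p·10+(1-p)·1 ⇒ p(-10) = (1-p)(-2) ⇒ p = 1/6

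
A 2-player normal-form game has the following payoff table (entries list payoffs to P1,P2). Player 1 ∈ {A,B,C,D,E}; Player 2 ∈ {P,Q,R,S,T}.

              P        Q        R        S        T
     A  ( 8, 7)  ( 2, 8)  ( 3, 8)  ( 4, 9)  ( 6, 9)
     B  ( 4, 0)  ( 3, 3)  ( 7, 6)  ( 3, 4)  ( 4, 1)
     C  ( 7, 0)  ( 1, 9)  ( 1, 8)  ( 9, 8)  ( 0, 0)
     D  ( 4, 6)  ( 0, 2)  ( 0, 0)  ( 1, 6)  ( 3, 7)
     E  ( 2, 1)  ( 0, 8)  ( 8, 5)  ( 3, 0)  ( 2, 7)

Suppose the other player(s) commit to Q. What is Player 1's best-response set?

P1 best: {B}

u_1(A vs Q) = 2
u_1(B vs Q) = 3
u_1(C vs Q) = 1
u_1(D vs Q) = 0
u_1(E vs Q) = 0
max payoff 3 at {B}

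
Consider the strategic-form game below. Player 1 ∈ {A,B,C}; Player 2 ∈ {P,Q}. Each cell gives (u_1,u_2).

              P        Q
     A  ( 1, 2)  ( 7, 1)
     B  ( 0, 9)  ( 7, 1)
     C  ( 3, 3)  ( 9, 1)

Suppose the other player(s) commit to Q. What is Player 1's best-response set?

u_1(A vs Q) = 7
u_1(B vs Q) = 7
u_1(C vs Q) = 9
max payoff 9 at {C}

BR_1 = {C}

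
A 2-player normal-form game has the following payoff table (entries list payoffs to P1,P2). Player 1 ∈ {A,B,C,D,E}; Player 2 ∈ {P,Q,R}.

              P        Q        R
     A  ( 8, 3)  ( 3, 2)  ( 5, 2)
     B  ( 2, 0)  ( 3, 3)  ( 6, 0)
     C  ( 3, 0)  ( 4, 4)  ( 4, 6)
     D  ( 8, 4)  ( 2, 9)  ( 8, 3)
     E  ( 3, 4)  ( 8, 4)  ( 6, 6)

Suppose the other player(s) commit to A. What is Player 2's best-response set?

BR_2 = {P}

u_2(P vs A) = 3
u_2(Q vs A) = 2
u_2(R vs A) = 2
max payoff 3 at {P}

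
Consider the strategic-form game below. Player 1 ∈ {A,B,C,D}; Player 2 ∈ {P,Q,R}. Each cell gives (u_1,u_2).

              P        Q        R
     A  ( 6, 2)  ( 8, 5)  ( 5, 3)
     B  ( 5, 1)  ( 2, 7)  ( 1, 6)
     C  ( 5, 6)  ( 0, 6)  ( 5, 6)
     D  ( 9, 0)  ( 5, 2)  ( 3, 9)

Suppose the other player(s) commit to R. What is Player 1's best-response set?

BR_1 = {A,C}

u_1(A vs R) = 5
u_1(B vs R) = 1
u_1(C vs R) = 5
u_1(D vs R) = 3
max payoff 5 at {A,C}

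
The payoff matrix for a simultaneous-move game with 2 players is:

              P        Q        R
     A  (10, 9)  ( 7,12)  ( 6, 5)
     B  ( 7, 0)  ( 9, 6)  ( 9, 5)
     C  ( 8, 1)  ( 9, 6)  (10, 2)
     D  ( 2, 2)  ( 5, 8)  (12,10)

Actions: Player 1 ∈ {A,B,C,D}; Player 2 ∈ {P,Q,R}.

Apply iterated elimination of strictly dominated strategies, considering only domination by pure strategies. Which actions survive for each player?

P2 drop P (Q beats it: A:12>9 B:6>0 C:6>1 D:8>2)
P1 drop A (B beats it: Q:9>7 R:9>6)
P1→{B,C,D} P2→{Q,R}

IESDS → P1:{B,C,D} P2:{Q,R}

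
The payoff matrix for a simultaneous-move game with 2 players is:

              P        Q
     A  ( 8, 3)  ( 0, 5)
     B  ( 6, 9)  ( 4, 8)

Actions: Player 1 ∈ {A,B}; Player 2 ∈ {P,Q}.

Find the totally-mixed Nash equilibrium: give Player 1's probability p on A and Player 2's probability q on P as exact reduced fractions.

P1 mixes 1/3 on A; P2 mixes 2/3 on P

P1 indiff ⇒ q·8+(1-q)·0 = q·6+(1-q)·4 ⇒ q(2) = (1-q)(4) ⇒ q = 2/3
P2 indiff ⇒ p·3+(1-p)·9 = p·5+(1-p)·8 ⇒ p(-2) = (1-p)(-1) ⇒ p = 1/3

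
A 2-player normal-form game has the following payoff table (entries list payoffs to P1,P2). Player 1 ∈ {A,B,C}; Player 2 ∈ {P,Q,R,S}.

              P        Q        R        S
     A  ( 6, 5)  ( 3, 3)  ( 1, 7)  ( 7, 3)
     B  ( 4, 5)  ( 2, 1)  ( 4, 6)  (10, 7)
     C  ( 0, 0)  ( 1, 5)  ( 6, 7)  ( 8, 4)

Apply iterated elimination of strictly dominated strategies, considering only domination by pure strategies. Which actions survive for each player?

P2 drop P (R beats it: A:7>5 B:6>5 C:7>0)
P2 drop Q (R beats it: A:7>3 B:6>1 C:7>5)
P1 drop A (B beats it: R:4>1 S:10>7)
P1→{B,C} P2→{R,S}

Remaining: P1:{B,C} P2:{R,S}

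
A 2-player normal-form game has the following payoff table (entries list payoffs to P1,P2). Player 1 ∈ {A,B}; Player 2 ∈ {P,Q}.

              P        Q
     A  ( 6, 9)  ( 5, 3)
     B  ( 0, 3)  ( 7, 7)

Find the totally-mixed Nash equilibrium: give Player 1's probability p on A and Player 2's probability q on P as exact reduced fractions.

p=2/5, q=1/4

P1 indiff ⇒ q·6+(1-q)·5 = q·0+(1-q)·7 ⇒ q(6) = (1-q)(2) ⇒ q = 1/4
P2 indiff ⇒ p·9+(1-p)·3 = p·3+(1-p)·7 ⇒ p(6) = (1-p)(4) ⇒ p = 2/5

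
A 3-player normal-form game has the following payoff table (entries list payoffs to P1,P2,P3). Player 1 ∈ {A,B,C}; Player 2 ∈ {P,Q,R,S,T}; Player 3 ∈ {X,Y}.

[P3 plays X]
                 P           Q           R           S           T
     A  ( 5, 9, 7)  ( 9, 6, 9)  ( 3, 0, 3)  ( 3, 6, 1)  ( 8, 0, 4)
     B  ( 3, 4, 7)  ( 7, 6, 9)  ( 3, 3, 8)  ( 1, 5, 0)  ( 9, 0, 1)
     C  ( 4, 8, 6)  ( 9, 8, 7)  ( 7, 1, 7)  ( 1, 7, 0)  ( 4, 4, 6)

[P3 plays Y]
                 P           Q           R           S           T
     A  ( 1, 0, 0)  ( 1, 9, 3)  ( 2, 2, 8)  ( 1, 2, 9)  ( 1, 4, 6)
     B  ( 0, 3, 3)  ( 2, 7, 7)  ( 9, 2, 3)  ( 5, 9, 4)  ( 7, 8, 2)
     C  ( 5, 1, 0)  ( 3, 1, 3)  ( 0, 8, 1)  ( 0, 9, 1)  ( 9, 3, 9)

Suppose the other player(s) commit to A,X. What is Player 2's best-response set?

argmax u_2 = {P}

u_2(P vs A,X) = 9
u_2(Q vs A,X) = 6
u_2(R vs A,X) = 0
u_2(S vs A,X) = 6
u_2(T vs A,X) = 0
max payoff 9 at {P}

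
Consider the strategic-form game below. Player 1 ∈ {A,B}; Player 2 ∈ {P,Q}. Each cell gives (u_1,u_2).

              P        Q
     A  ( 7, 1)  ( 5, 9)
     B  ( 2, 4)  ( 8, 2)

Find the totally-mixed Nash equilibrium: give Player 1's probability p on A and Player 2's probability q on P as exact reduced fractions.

P1 indiff ⇒ q·7+(1-q)·5 = q·2+(1-q)·8 ⇒ q(5) = (1-q)(3) ⇒ q = 3/8
P2 indiff ⇒ p·1+(1-p)·4 = p·9+(1-p)·2 ⇒ p(-8) = (1-p)(-2) ⇒ p = 1/5

(p,q) = (1/5, 3/8)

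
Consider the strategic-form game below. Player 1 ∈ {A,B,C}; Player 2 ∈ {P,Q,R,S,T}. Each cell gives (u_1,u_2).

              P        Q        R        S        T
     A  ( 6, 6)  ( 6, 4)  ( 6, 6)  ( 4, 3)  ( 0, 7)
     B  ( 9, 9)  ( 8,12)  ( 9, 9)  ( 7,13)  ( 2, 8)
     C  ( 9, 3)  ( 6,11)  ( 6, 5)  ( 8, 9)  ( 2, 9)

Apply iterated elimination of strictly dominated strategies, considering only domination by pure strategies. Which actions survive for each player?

P1 drop A (B beats it: P:9>6 Q:8>6 R:9>6 S:7>4 T:2>0)
P2 drop P (Q beats it: B:12>9 C:11>3)
P2 drop R (Q beats it: B:12>9 C:11>5)
P2 drop T (Q beats it: B:12>8 C:11>9)
P1→{B,C} P2→{Q,S}

IESDS → P1:{B,C} P2:{Q,S}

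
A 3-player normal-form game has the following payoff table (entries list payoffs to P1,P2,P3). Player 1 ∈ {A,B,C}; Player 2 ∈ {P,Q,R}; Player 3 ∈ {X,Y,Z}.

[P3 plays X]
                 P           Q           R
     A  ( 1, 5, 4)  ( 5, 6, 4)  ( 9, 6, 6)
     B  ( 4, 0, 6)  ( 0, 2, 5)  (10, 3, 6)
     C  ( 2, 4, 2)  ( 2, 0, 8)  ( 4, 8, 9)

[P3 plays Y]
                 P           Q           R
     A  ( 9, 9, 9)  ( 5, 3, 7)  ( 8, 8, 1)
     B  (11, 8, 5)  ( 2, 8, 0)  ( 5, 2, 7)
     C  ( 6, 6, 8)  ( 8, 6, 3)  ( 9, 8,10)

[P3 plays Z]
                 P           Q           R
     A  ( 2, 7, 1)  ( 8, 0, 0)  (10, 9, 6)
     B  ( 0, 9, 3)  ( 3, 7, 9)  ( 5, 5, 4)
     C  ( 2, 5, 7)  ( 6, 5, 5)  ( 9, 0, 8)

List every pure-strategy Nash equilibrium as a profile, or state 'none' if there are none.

(A,P,X): not NE [P1→B gives 4>1; P2→R gives 6>5; P3→Y gives 9>4]
(A,P,Y): not NE [P1→B gives 11>9]
(A,P,Z): not NE [P2→R gives 9>7; P3→Y gives 9>1]
(A,Q,X): not NE [P3→Y gives 7>4]
(A,Q,Y): not NE [P1→C gives 8>5; P2→P gives 9>3]
(A,Q,Z): not NE [P2→R gives 9>0; P3→Y gives 7>0]
(A,R,X): not NE [P1→B gives 10>9]
(A,R,Y): not NE [P1→C gives 9>8; P2→P gives 9>8; P3→Z gives 6>1]
(A,R,Z): NE
(B,P,X): not NE [P2→R gives 3>0]
(B,P,Y): not NE [P3→X gives 6>5]
(B,P,Z): not NE [P1→C gives 2>0; P3→X gives 6>3]
(B,Q,X): not NE [P1→A gives 5>0; P2→R gives 3>2; P3→Z gives 9>5]
(B,Q,Y): not NE [P1→C gives 8>2; P3→Z gives 9>0]
(B,Q,Z): not NE [P1→A gives 8>3; P2→P gives 9>7]
(B,R,X): not NE [P3→Y gives 7>6]
(B,R,Y): not NE [P1→C gives 9>5; P2→Q gives 8>2]
(B,R,Z): not NE [P1→A gives 10>5; P2→P gives 9>5; P3→Y gives 7>4]
(C,P,X): not NE [P1→B gives 4>2; P2→R gives 8>4; P3→Y gives 8>2]
(C,P,Y): not NE [P1→B gives 11>6; P2→R gives 8>6]
(C,P,Z): not NE [P3→Y gives 8>7]
(C,Q,X): not NE [P1→A gives 5>2; P2→R gives 8>0]
(C,Q,Y): not NE [P2→R gives 8>6; P3→X gives 8>3]
(C,Q,Z): not NE [P1→A gives 8>6; P3→X gives 8>5]
(C,R,X): not NE [P1→B gives 10>4; P3→Y gives 10>9]
(C,R,Y): NE
(C,R,Z): not NE [P1→A gives 10>9; P2→Q gives 5>0; P3→Y gives 10>8]

Nash profiles: (A,R,Z), (C,R,Y)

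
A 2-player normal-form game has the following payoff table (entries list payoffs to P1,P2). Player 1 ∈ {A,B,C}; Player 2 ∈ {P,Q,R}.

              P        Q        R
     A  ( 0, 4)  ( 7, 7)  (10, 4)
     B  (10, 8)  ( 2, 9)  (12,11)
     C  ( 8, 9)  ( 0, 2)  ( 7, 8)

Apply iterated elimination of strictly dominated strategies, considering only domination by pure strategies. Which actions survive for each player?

Survivors P1:{A,B} P2:{Q,R}

P1 drop C (B beats it: P:10>8 Q:2>0 R:12>7)
P2 drop P (Q beats it: A:7>4 B:9>8)
P1→{A,B} P2→{Q,R}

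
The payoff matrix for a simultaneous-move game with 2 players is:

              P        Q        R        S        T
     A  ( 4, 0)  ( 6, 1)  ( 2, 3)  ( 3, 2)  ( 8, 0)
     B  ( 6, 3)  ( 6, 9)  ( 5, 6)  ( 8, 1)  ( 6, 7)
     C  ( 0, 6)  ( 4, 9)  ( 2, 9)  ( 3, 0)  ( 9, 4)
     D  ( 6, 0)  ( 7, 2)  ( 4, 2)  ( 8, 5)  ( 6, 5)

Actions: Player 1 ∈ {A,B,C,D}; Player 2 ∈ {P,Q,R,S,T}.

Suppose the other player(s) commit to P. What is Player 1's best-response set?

argmax u_1 = {B,D}

u_1(A vs P) = 4
u_1(B vs P) = 6
u_1(C vs P) = 0
u_1(D vs P) = 6
max payoff 6 at {B,D}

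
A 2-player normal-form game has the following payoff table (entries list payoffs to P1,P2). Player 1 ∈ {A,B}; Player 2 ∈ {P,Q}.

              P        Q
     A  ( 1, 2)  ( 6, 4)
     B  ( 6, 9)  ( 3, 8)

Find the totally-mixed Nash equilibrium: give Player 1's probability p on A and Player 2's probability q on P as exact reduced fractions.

P1 mixes 1/3 on A; P2 mixes 3/8 on P

P1 indiff ⇒ q·1+(1-q)·6 = q·6+(1-q)·3 ⇒ q(-5) = (1-q)(-3) ⇒ q = 3/8
P2 indiff ⇒ p·2+(1-p)·9 = p·4+(1-p)·8 ⇒ p(-2) = (1-p)(-1) ⇒ p = 1/3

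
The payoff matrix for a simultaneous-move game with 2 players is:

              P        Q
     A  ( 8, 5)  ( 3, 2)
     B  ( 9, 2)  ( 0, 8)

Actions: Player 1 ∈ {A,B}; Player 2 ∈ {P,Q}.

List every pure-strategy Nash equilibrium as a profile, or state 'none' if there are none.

PSNE: ∅

(A,P): not NE [P1→B gives 9>8]
(A,Q): not NE [P2→P gives 5>2]
(B,P): not NE [P2→Q gives 8>2]
(B,Q): not NE [P1→A gives 3>0]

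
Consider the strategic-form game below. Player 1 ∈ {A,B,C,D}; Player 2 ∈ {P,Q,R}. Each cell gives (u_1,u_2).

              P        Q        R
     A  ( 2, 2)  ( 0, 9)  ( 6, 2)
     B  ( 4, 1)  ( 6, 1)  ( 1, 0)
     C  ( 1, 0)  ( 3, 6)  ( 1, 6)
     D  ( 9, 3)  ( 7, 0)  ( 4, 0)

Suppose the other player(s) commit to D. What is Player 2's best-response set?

u_2(P vs D) = 3
u_2(Q vs D) = 0
u_2(R vs D) = 0
max payoff 3 at {P}

BR_2 = {P}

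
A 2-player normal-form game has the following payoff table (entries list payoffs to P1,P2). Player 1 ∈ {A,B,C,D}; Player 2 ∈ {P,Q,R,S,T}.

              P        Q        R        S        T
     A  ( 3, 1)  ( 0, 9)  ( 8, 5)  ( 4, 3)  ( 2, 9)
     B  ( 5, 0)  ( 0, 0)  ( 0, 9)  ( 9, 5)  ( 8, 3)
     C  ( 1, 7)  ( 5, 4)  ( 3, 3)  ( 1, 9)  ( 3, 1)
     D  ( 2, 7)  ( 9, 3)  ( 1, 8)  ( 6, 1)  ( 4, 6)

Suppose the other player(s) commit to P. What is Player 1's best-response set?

u_1(A vs P) = 3
u_1(B vs P) = 5
u_1(C vs P) = 1
u_1(D vs P) = 2
max payoff 5 at {B}

BR_1 = {B}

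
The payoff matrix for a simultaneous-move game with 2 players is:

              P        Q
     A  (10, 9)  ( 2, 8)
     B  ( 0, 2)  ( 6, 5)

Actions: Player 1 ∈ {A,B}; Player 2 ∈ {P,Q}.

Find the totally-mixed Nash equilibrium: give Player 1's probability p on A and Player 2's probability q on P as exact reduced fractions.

P1 indiff ⇒ q·10+(1-q)·2 = q·0+(1-q)·6 ⇒ q(10) = (1-q)(4) ⇒ q = 2/7
P2 indiff ⇒ p·9+(1-p)·2 = p·8+(1-p)·5 ⇒ p(1) = (1-p)(3) ⇒ p = 3/4

P1 mixes 3/4 on A; P2 mixes 2/7 on P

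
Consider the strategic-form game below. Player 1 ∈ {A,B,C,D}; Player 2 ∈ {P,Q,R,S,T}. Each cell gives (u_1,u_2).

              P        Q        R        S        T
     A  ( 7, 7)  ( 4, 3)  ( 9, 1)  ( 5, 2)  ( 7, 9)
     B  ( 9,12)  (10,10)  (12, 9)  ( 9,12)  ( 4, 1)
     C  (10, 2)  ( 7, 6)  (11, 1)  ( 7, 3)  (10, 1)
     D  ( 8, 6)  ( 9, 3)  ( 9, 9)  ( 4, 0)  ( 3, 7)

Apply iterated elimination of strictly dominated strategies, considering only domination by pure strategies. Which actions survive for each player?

P1 drop A (C beats it: P:10>7 Q:7>4 R:11>9 S:7>5 T:10>7)
P1 drop D (B beats it: P:9>8 Q:10>9 R:12>9 S:9>4 T:4>3)
P2 drop R (P beats it: B:12>9 C:2>1)
P2 drop T (P beats it: B:12>1 C:2>1)
P1→{B,C} P2→{P,Q,S}

IESDS → P1:{B,C} P2:{P,Q,S}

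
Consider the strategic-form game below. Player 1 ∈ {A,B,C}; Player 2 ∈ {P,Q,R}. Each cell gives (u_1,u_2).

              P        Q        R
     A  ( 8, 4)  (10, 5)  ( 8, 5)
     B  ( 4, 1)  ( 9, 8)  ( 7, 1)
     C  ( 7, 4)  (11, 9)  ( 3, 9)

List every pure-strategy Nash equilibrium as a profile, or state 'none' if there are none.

PSNE = {(A,R), (C,Q)}

(A,P): not NE [P2→R gives 5>4]
(A,Q): not NE [P1→C gives 11>10]
(A,R): NE
(B,P): not NE [P1→A gives 8>4; P2→Q gives 8>1]
(B,Q): not NE [P1→C gives 11>9]
(B,R): not NE [P1→A gives 8>7; P2→Q gives 8>1]
(C,P): not NE [P1→A gives 8>7; P2→R gives 9>4]
(C,Q): NE
(C,R): not NE [P1→A gives 8>3]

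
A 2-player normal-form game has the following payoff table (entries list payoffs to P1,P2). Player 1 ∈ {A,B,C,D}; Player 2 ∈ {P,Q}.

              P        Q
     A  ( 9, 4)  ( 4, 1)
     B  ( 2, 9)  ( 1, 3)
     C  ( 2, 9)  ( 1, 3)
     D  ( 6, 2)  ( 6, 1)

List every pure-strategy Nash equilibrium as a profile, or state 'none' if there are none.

(A,P): NE
(A,Q): not NE [P1→D gives 6>4; P2→P gives 4>1]
(B,P): not NE [P1→A gives 9>2]
(B,Q): not NE [P1→D gives 6>1; P2→P gives 9>3]
(C,P): not NE [P1→A gives 9>2]
(C,Q): not NE [P1→D gives 6>1; P2→P gives 9>3]
(D,P): not NE [P1→A gives 9>6]
(D,Q): not NE [P2→P gives 2>1]

Nash profiles: (A,P)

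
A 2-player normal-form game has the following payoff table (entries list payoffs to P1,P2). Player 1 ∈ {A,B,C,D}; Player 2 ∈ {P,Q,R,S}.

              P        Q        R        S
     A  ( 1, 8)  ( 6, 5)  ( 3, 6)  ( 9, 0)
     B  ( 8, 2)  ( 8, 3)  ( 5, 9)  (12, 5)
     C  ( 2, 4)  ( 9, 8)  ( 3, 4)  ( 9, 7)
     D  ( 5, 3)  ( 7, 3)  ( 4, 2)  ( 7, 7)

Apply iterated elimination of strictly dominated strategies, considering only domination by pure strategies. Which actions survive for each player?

IESDS → P1:{B,C} P2:{Q,R,S}

P1 drop A (B beats it: P:8>1 Q:8>6 R:5>3 S:12>9)
P1 drop D (B beats it: P:8>5 Q:8>7 R:5>4 S:12>7)
P2 drop P (Q beats it: B:3>2 C:8>4)
P1→{B,C} P2→{Q,R,S}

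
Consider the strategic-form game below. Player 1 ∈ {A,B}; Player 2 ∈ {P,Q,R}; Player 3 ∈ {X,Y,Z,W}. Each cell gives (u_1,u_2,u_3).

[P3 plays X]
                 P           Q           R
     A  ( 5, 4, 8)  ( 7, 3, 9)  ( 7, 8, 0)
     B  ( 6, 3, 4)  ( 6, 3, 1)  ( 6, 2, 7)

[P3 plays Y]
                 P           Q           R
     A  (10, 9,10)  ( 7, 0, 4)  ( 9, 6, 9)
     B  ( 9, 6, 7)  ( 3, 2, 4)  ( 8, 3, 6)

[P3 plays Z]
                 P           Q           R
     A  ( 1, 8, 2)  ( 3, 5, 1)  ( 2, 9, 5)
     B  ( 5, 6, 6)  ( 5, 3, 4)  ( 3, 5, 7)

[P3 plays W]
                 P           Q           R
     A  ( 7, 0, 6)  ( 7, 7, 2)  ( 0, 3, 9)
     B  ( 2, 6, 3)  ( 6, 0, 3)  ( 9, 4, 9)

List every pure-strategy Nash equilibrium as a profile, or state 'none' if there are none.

PSNE = {(A,P,Y)}

(A,P,X): not NE [P1→B gives 6>5; P2→R gives 8>4; P3→Y gives 10>8]
(A,P,Y): NE
(A,P,Z): not NE [P1→B gives 5>1; P2→R gives 9>8; P3→Y gives 10>2]
(A,P,W): not NE [P2→Q gives 7>0; P3→Y gives 10>6]
(A,Q,X): not NE [P2→R gives 8>3]
(A,Q,Y): not NE [P2→P gives 9>0; P3→X gives 9>4]
(A,Q,Z): not NE [P1→B gives 5>3; P2→R gives 9>5; P3→X gives 9>1]
(A,Q,W): not NE [P3→X gives 9>2]
(A,R,X): not NE [P3→W gives 9>0]
(A,R,Y): not NE [P2→P gives 9>6]
(A,R,Z): not NE [P1→B gives 3>2; P3→W gives 9>5]
(A,R,W): not NE [P1→B gives 9>0; P2→Q gives 7>3]
(B,P,X): not NE [P3→Y gives 7>4]
(B,P,Y): not NE [P1→A gives 10>9]
(B,P,Z): not NE [P3→Y gives 7>6]
(B,P,W): not NE [P1→A gives 7>2; P3→Y gives 7>3]
(B,Q,X): not NE [P1→A gives 7>6; P3→Z gives 4>1]
(B,Q,Y): not NE [P1→A gives 7>3; P2→P gives 6>2]
(B,Q,Z): not NE [P2→P gives 6>3]
(B,Q,W): not NE [P1→A gives 7>6; P2→P gives 6>0; P3→Z gives 4>3]
(B,R,X): not NE [P1→A gives 7>6; P2→Q gives 3>2; P3→W gives 9>7]
(B,R,Y): not NE [P1→A gives 9>8; P2→P gives 6>3; P3→W gives 9>6]
(B,R,Z): not NE [P2→P gives 6>5; P3→W gives 9>7]
(B,R,W): not NE [P2→P gives 6>4]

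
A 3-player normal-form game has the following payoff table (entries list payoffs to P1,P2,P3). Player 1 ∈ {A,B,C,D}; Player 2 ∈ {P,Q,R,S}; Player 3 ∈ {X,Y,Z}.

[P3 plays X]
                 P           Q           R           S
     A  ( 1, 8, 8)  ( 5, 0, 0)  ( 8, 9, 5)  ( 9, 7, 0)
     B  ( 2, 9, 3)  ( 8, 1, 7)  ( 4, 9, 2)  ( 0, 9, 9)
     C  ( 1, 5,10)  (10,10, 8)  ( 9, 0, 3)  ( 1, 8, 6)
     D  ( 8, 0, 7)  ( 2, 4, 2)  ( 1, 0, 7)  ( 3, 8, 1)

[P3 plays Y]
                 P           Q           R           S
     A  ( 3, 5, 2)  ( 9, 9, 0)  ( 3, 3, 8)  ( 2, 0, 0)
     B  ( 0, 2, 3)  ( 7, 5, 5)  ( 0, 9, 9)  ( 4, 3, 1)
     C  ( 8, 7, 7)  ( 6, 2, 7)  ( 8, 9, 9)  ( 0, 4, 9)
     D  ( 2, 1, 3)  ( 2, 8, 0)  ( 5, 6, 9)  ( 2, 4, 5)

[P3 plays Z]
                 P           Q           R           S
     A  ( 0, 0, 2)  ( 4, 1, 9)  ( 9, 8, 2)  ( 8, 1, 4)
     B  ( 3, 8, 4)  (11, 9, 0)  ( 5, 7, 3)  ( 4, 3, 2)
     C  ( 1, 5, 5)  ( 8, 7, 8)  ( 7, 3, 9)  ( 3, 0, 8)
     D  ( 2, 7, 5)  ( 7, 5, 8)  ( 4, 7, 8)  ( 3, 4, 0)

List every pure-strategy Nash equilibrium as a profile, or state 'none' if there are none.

(A,P,X): not NE [P1→D gives 8>1; P2→R gives 9>8]
(A,P,Y): not NE [P1→C gives 8>3; P2→Q gives 9>5; P3→X gives 8>2]
(A,P,Z): not NE [P1→B gives 3>0; P2→R gives 8>0; P3→X gives 8>2]
(A,Q,X): not NE [P1→C gives 10>5; P2→R gives 9>0; P3→Z gives 9>0]
(A,Q,Y): not NE [P3→Z gives 9>0]
(A,Q,Z): not NE [P1→B gives 11>4; P2→R gives 8>1]
(A,R,X): not NE [P1→C gives 9>8; P3→Y gives 8>5]
(A,R,Y): not NE [P1→C gives 8>3; P2→Q gives 9>3]
(A,R,Z): not NE [P3→Y gives 8>2]
(A,S,X): not NE [P2→R gives 9>7; P3→Z gives 4>0]
(A,S,Y): not NE [P1→B gives 4>2; P2→Q gives 9>0; P3→Z gives 4>0]
(A,S,Z): not NE [P2→R gives 8>1]
(B,P,X): not NE [P1→D gives 8>2; P3→Z gives 4>3]
(B,P,Y): not NE [P1→C gives 8>0; P2→R gives 9>2; P3→Z gives 4>3]
(B,P,Z): not NE [P2→Q gives 9>8]
(B,Q,X): not NE [P1→C gives 10>8; P2→S gives 9>1]
(B,Q,Y): not NE [P1→A gives 9>7; P2→R gives 9>5; P3→X gives 7>5]
(B,Q,Z): not NE [P3→X gives 7>0]
(B,R,X): not NE [P1→C gives 9>4; P3→Y gives 9>2]
(B,R,Y): not NE [P1→C gives 8>0]
(B,R,Z): not NE [P1→A gives 9>5; P2→Q gives 9>7; P3→Y gives 9>3]
(B,S,X): not NE [P1→A gives 9>0]
(B,S,Y): not NE [P2→R gives 9>3; P3→X gives 9>1]
(B,S,Z): not NE [P1→A gives 8>4; P2→Q gives 9>3; P3→X gives 9>2]
(C,P,X): not NE [P1→D gives 8>1; P2→Q gives 10>5]
(C,P,Y): not NE [P2→R gives 9>7; P3→X gives 10>7]
(C,P,Z): not NE [P1→B gives 3>1; P2→Q gives 7>5; P3→X gives 10>5]
(C,Q,X): NE
(C,Q,Y): not NE [P1→A gives 9>6; P2→R gives 9>2; P3→Z gives 8>7]
(C,Q,Z): not NE [P1→B gives 11>8]
(C,R,X): not NE [P2→Q gives 10>0; P3→Z gives 9>3]
(C,R,Y): NE
(C,R,Z): not NE [P1→A gives 9>7; P2→Q gives 7>3]
(C,S,X): not NE [P1→A gives 9>1; P2→Q gives 10>8; P3→Y gives 9>6]
(C,S,Y): not NE [P1→B gives 4>0; P2→R gives 9>4]
(C,S,Z): not NE [P1→A gives 8>3; P2→Q gives 7>0; P3→Y gives 9>8]
(D,P,X): not NE [P2→S gives 8>0]
(D,P,Y): not NE [P1→C gives 8>2; P2→Q gives 8>1; P3→X gives 7>3]
(D,P,Z): not NE [P1→B gives 3>2; P3→X gives 7>5]
(D,Q,X): not NE [P1→C gives 10>2; P2→S gives 8>4; P3→Z gives 8>2]
(D,Q,Y): not NE [P1→A gives 9>2; P3→Z gives 8>0]
(D,Q,Z): not NE [P1→B gives 11>7; P2→R gives 7>5]
(D,R,X): not NE [P1→C gives 9>1; P2→S gives 8>0; P3→Y gives 9>7]
(D,R,Y): not NE [P1→C gives 8>5; P2→Q gives 8>6]
(D,R,Z): not NE [P1→A gives 9>4; P3→Y gives 9>8]
(D,S,X): not NE [P1→A gives 9>3; P3→Y gives 5>1]
(D,S,Y): not NE [P1→B gives 4>2; P2→Q gives 8>4]
(D,S,Z): not NE [P1→A gives 8>3; P2→R gives 7>4; P3→Y gives 5>0]

NE set: (C,Q,X), (C,R,Y)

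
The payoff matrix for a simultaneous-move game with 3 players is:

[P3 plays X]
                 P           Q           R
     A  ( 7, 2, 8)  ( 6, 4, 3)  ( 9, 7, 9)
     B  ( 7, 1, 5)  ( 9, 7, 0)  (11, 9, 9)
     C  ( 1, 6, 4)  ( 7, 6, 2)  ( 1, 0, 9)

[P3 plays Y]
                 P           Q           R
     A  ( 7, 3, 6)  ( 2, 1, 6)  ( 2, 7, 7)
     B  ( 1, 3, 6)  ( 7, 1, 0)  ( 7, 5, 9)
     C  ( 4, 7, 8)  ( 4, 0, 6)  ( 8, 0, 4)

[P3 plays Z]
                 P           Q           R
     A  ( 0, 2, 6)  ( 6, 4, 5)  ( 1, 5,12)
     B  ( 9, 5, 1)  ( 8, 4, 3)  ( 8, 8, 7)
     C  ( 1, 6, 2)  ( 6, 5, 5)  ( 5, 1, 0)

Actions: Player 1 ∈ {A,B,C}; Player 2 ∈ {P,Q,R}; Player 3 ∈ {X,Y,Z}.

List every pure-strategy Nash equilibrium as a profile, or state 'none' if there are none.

(A,P,X): not NE [P2→R gives 7>2]
(A,P,Y): not NE [P2→R gives 7>3; P3→X gives 8>6]
(A,P,Z): not NE [P1→B gives 9>0; P2→R gives 5>2; P3→X gives 8>6]
(A,Q,X): not NE [P1→B gives 9>6; P2→R gives 7>4; P3→Y gives 6>3]
(A,Q,Y): not NE [P1→B gives 7>2; P2→R gives 7>1]
(A,Q,Z): not NE [P1→B gives 8>6; P2→R gives 5>4; P3→Y gives 6>5]
(A,R,X): not NE [P1→B gives 11>9; P3→Z gives 12>9]
(A,R,Y): not NE [P1→C gives 8>2; P3→Z gives 12>7]
(A,R,Z): not NE [P1→B gives 8>1]
(B,P,X): not NE [P2→R gives 9>1; P3→Y gives 6>5]
(B,P,Y): not NE [P1→A gives 7>1; P2→R gives 5>3]
(B,P,Z): not NE [P2→R gives 8>5; P3→Y gives 6>1]
(B,Q,X): not NE [P2→R gives 9>7; P3→Z gives 3>0]
(B,Q,Y): not NE [P2→R gives 5>1; P3→Z gives 3>0]
(B,Q,Z): not NE [P2→R gives 8>4]
(B,R,X): NE
(B,R,Y): not NE [P1→C gives 8>7]
(B,R,Z): not NE [P3→Y gives 9>7]
(C,P,X): not NE [P1→B gives 7>1; P3→Y gives 8>4]
(C,P,Y): not NE [P1→A gives 7>4]
(C,P,Z): not NE [P1→B gives 9>1; P3→Y gives 8>2]
(C,Q,X): not NE [P1→B gives 9>7; P3→Y gives 6>2]
(C,Q,Y): not NE [P1→B gives 7>4; P2→P gives 7>0]
(C,Q,Z): not NE [P1→B gives 8>6; P2→P gives 6>5; P3→Y gives 6>5]
(C,R,X): not NE [P1→B gives 11>1; P2→Q gives 6>0]
(C,R,Y): not NE [P2→P gives 7>0; P3→X gives 9>4]
(C,R,Z): not NE [P1→B gives 8>5; P2→P gives 6>1; P3→X gives 9>0]

Nash profiles: (B,R,X)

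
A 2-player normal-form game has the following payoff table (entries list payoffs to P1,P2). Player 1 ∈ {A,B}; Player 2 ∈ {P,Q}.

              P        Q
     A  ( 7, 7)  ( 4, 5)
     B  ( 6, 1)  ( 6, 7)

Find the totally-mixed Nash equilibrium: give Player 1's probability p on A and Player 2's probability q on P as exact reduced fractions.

P1 mixes 3/4 on A; P2 mixes 2/3 on P

P1 indiff ⇒ q·7+(1-q)·4 = q·6+(1-q)·6 ⇒ q(1) = (1-q)(2) ⇒ q = 2/3
P2 indiff ⇒ p·7+(1-p)·1 = p·5+(1-p)·7 ⇒ p(2) = (1-p)(6) ⇒ p = 3/4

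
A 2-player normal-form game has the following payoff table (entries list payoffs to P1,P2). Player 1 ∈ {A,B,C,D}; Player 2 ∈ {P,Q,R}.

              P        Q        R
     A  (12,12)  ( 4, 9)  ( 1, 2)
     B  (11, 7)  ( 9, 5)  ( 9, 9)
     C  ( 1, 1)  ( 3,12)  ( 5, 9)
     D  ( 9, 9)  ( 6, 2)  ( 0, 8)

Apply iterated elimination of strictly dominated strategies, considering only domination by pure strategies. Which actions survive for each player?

P1 drop C (B beats it: P:11>1 Q:9>3 R:9>5)
P1 drop D (B beats it: P:11>9 Q:9>6 R:9>0)
P2 drop Q (P beats it: A:12>9 B:7>5)
P1→{A,B} P2→{P,R}

Remaining: P1:{A,B} P2:{P,R}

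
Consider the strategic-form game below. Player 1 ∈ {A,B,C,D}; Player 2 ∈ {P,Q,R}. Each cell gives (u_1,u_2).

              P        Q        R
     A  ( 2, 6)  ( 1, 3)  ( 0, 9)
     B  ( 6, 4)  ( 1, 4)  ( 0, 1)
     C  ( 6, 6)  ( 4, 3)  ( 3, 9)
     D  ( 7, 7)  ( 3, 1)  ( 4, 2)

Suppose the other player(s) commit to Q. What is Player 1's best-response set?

argmax u_1 = {C}

u_1(A vs Q) = 1
u_1(B vs Q) = 1
u_1(C vs Q) = 4
u_1(D vs Q) = 3
max payoff 4 at {C}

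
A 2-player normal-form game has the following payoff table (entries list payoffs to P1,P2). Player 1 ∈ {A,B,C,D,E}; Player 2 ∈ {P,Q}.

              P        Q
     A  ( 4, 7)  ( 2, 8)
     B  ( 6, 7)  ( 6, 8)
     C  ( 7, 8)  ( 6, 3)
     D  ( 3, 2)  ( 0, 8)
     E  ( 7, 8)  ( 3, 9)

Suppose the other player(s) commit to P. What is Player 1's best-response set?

u_1(A vs P) = 4
u_1(B vs P) = 6
u_1(C vs P) = 7
u_1(D vs P) = 3
u_1(E vs P) = 7
max payoff 7 at {C,E}

BR_1 = {C,E}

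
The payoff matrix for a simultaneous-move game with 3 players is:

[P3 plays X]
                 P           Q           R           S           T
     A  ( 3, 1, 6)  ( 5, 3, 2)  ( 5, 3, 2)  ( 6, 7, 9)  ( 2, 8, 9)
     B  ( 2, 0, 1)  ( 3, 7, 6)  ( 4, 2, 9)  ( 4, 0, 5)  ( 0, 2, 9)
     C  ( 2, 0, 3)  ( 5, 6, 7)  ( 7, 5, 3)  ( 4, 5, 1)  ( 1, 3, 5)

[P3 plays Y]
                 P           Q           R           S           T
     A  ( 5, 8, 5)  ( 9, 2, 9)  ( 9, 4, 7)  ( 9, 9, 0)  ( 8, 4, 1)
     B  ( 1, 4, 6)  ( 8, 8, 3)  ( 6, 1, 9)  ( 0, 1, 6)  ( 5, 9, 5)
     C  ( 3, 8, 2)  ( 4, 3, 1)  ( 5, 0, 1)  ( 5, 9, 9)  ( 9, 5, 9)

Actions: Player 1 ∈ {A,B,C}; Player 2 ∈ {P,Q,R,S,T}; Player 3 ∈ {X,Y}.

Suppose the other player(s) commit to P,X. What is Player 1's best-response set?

u_1(A vs P,X) = 3
u_1(B vs P,X) = 2
u_1(C vs P,X) = 2
max payoff 3 at {A}

BR_1 = {A}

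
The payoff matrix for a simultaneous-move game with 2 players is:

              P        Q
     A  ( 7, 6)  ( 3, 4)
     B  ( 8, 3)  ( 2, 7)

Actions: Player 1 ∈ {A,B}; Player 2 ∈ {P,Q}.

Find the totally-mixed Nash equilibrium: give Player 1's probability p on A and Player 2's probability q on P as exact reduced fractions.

(p,q) = (2/3, 1/2)

P1 indiff ⇒ q·7+(1-q)·3 = q·8+(1-q)·2 ⇒ q(-1) = (1-q)(-1) ⇒ q = 1/2
P2 indiff ⇒ p·6+(1-p)·3 = p·4+(1-p)·7 ⇒ p(2) = (1-p)(4) ⇒ p = 2/3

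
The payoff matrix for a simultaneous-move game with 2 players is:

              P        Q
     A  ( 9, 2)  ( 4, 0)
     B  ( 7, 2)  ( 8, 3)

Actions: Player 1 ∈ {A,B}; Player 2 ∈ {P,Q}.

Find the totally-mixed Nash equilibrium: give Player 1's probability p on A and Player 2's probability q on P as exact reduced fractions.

P1 mixes 1/3 on A; P2 mixes 2/3 on P

P1 indiff ⇒ q·9+(1-q)·4 = q·7+(1-q)·8 ⇒ q(2) = (1-q)(4) ⇒ q = 2/3
P2 indiff ⇒ p·2+(1-p)·2 = p·0+(1-p)·3 ⇒ p(2) = (1-p)(1) ⇒ p = 1/3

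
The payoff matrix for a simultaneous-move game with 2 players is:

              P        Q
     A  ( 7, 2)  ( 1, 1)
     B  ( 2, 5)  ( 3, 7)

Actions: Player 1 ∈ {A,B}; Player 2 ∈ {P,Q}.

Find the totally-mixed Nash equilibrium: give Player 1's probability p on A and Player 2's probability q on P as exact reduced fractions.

P1 mixes 2/3 on A; P2 mixes 2/7 on P

P1 indiff ⇒ q·7+(1-q)·1 = q·2+(1-q)·3 ⇒ q(5) = (1-q)(2) ⇒ q = 2/7
P2 indiff ⇒ p·2+(1-p)·5 = p·1+(1-p)·7 ⇒ p(1) = (1-p)(2) ⇒ p = 2/3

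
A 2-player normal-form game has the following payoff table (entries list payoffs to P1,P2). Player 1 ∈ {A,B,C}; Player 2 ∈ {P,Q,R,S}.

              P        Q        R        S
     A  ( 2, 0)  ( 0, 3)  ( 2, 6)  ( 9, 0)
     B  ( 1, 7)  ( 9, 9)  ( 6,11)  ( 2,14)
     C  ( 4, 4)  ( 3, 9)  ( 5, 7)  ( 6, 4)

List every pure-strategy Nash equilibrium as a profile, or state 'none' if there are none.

No pure NE.

(A,P): not NE [P1→C gives 4>2; P2→R gives 6>0]
(A,Q): not NE [P1→B gives 9>0; P2→R gives 6>3]
(A,R): not NE [P1→B gives 6>2]
(A,S): not NE [P2→R gives 6>0]
(B,P): not NE [P1→C gives 4>1; P2→S gives 14>7]
(B,Q): not NE [P2→S gives 14>9]
(B,R): not NE [P2→S gives 14>11]
(B,S): not NE [P1→A gives 9>2]
(C,P): not NE [P2→Q gives 9>4]
(C,Q): not NE [P1→B gives 9>3]
(C,R): not NE [P1→B gives 6>5; P2→Q gives 9>7]
(C,S): not NE [P1→A gives 9>6; P2→Q gives 9>4]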